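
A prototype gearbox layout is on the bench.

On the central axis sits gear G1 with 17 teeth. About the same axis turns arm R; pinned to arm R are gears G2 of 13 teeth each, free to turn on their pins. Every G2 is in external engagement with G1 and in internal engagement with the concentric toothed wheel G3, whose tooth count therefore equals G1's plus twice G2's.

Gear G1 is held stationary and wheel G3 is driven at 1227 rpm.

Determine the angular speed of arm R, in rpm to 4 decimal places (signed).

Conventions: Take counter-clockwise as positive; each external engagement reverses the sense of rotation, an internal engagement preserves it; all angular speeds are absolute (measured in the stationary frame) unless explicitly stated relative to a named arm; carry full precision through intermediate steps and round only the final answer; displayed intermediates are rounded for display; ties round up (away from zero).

recognized (axles ride arm R): planetary set, 17/13/43 teeth
normalise by the input: solve with ω_ring = 1, then scale by 1227 rpm
ring teeth: 17 + 2·13 = 43
17(ω_sun−ω_arm) = −43(ω_ring−ω_arm),  ω_sun = 0, ω_ring = 1
17(0−ω_arm) = −43(1−ω_arm)  ⇒  60·ω_arm = 43  ⇒  ω_arm = 43/60
scale: ω_arm = 43/60 × 1227 rpm = +879.3500 rpm

+879.3500 rpm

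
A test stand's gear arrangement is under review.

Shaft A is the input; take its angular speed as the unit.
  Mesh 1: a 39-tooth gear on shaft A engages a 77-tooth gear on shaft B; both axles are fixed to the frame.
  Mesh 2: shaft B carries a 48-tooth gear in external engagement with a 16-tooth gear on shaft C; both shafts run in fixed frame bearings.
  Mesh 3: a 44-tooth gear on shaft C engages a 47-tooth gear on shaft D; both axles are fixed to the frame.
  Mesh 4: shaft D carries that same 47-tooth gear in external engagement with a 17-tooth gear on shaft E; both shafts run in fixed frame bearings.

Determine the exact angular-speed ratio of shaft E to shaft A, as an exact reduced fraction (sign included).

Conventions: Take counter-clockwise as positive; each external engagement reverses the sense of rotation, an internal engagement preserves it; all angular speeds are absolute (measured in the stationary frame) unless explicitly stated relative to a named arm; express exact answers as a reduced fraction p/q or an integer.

class = fixed-axis compound train [4 meshes; 4 ratios multiply, 4 sense flips]
mesh 1 [39T→77T]: running ratio 39/77, sense −
mesh 2 [48T→16T]: running ratio 117/77, sense +
mesh 3 [44T→47T]: running ratio 468/329, sense −
mesh 4 [47T→17T]: running ratio 468/119, sense +
ω_out/ω_in = 468/119

468/119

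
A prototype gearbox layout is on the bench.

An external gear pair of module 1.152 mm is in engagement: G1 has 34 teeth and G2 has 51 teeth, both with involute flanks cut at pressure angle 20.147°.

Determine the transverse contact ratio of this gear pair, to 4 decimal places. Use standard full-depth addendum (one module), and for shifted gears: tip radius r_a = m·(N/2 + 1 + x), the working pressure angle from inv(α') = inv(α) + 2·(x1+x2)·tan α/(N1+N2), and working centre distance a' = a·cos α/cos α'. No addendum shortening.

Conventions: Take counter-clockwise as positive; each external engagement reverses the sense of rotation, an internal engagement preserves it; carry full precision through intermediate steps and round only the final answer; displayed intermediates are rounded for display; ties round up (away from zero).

1.7121

single-mesh involute tooth geometry (34T engaging 51T at module 1.152)
base radii: r_b1 = 18.385695, r_b2 = 27.578542
tip radii: r_a1 = 20.736000, r_a2 = 30.528000
no profile shift: α' = α, a' = a
action lengths: √(r_a1²−r_b1²) = 9.588948, √(r_a2²−r_b2²) = 13.091325
base pitch p_b = π·m·cos α = 3.397668
CR = (9.588948 + 13.091325 − 48.960000·sin 20.14700°)/3.397668 = 1.712052
contact ratio ≈ 1.7121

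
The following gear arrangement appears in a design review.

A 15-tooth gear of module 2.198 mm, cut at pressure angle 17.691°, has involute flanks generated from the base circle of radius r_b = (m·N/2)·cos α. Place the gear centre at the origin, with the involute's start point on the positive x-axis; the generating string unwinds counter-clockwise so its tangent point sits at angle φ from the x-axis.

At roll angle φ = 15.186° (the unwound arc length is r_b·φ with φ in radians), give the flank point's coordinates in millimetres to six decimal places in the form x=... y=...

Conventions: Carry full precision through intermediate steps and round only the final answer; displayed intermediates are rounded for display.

recognized (one wheel, involute flank): single-mesh tooth geometry, m = 2.198, N = 15
pitch radius r_p = m·N/2 = 2.198·15/2 = 16.485000
base radius r_b = r_p·cos α = 16.485000·cos 17.691° = 15.705412
roll angle φ = 15.186° = 0.26504570 rad
x = r_b·(cos φ + φ·sin φ) = 16.247408
y = r_b·(sin φ − φ·cos φ) = 0.096791

x=16.247408 y=0.096791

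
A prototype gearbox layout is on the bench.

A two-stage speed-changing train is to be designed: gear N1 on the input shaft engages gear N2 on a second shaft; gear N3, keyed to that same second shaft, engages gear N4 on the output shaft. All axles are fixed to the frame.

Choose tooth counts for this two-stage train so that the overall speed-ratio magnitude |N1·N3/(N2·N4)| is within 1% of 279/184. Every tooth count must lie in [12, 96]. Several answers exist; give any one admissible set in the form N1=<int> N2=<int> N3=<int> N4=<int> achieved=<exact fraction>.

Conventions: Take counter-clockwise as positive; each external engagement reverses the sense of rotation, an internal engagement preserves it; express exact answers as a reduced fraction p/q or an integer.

N1=18 N2=16 N3=31 N4=23 achieved=279/184

class = fixed-axis compound train [2-stage, 279/184 wanted]
target = 279/184 in lowest terms: an exact hit needs N1·N3 = k·279 and N2·N4 = k·184 for one integer k, every count in [12, 96]; additionally prefer no 1:1 stage (N1 ≠ N2, N3 ≠ N4)
k = 1: no 1:1-free in-range split of k·279 and k·184 into factor pairs; take k = 2
k = 2: N1·N3 = 558 = 18·31, N2·N4 = 368 = 16·23
achieved = 18·31/(16·23) = 279/184; |achieved − target| = 0 ≤ 279/18400 ✓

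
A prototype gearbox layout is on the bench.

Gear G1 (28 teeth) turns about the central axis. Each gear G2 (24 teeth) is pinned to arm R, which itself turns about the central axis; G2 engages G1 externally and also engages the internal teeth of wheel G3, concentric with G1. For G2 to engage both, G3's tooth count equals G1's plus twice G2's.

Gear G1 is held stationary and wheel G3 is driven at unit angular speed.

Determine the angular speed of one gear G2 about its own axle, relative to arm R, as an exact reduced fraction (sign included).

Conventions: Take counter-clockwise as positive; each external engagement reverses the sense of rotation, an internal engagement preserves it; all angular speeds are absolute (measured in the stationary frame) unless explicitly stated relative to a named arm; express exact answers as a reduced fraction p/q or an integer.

133/156

topology: planetary set — G1 28T / G2 24T / G3 76T, arm = carrier (Willis)
ring teeth: 28 + 2·24 = 76
28(ω_sun−ω_arm) = −76(ω_ring−ω_arm),  ω_sun = 0, ω_ring = 1
28(0−ω_arm) = −76(1−ω_arm)  ⇒  104·ω_arm = 76  ⇒  ω_arm = 19/26
sun–planet mesh: 28·(0−19/26) = −24·(ω_p−ω_arm)  ⇒  ω_p−ω_arm = 133/156
exact speed ratio = 133/156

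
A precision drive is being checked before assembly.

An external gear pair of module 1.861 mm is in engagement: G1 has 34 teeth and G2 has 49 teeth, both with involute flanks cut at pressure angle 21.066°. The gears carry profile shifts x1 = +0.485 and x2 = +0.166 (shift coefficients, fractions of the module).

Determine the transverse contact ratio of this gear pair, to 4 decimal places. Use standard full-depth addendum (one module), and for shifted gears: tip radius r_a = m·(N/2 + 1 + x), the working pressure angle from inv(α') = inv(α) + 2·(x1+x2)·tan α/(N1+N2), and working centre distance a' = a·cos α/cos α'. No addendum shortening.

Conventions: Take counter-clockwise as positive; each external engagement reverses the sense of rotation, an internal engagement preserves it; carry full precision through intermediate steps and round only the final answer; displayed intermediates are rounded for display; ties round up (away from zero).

1.5643

single-mesh involute tooth geometry (34T engaging 49T at module 1.861)
base radii: r_b1 = 29.522604, r_b2 = 42.547283
tip radii: r_a1 = 34.400585, r_a2 = 47.764426
inv(α') = inv(21.066°) + 2·(+0.485+0.166)·tan α/(34+49) = 0.02355753  ⇒  α' = 23.16043°
a' = a·cos α / cos α' = 77.2315·cos 21.066°/cos 23.16043° = 78.387343
action lengths: √(r_a1²−r_b1²) = 17.658315, √(r_a2²−r_b2²) = 21.706431
base pitch p_b = π·m·cos α = 5.455765
CR = (17.658315 + 21.706431 − 78.387343·sin 23.16043°)/5.455765 = 1.564300
contact ratio ≈ 1.5643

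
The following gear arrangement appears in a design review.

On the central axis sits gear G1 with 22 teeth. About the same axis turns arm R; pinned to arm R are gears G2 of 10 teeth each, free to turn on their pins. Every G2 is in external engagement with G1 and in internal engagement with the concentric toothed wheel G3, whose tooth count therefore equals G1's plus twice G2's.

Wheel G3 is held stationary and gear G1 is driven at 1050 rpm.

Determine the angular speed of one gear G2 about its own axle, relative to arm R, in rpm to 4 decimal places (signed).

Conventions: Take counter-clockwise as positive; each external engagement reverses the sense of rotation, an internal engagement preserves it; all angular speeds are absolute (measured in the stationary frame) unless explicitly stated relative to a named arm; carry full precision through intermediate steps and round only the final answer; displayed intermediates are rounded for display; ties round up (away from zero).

topology: planetary set — G1 22T / G2 10T / G3 42T, arm = carrier (Willis)
normalise by the input: solve with ω_sun = 1, then scale by 1050 rpm
ring teeth: 22 + 2·10 = 42
22(ω_sun−ω_arm) = −42(ω_ring−ω_arm),  ω_ring = 0, ω_sun = 1
22(1−ω_arm) = −42(0−ω_arm)  ⇒  64·ω_arm = 22  ⇒  ω_arm = 11/32
sun–planet mesh: 22·(1−11/32) = −10·(ω_p−ω_arm)  ⇒  ω_p−ω_arm = -231/160
scale: ω_p−ω_arm = -231/160 × 1050 rpm = -1515.9375 rpm

-1515.9375 rpm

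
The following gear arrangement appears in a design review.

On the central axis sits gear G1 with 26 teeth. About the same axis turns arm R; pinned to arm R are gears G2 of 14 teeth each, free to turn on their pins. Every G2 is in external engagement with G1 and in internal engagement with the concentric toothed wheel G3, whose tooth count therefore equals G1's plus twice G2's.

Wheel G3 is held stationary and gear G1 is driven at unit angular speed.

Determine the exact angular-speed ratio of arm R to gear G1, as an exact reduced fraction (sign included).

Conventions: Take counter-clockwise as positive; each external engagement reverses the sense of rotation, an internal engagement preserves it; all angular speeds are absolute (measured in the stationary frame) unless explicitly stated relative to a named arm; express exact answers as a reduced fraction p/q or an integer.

13/40

planetary set (26T centre, 14T on arm, 54T internal) — Willis relation
ring teeth: 26 + 2·14 = 54
26(ω_sun−ω_arm) = −54(ω_ring−ω_arm),  ω_ring = 0, ω_sun = 1
26(1−ω_arm) = −54(0−ω_arm)  ⇒  80·ω_arm = 26  ⇒  ω_arm = 13/40
ω_out/ω_in = 13/40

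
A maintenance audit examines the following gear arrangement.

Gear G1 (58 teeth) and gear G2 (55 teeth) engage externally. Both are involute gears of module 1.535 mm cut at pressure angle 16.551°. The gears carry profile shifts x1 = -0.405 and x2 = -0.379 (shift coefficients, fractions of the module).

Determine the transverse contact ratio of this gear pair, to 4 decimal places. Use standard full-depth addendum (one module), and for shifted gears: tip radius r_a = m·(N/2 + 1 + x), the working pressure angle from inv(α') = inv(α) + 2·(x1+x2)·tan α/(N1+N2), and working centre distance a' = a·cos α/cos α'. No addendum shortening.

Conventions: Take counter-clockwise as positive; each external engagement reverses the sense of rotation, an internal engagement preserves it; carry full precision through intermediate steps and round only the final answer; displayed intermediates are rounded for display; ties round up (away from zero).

recognized (one external pair, fixed centres): single-mesh tooth geometry, m = 1.535, N1 = 58, N2 = 55
base radii: r_b1 = 42.670590, r_b2 = 40.463490
tip radii: r_a1 = 45.428325, r_a2 = 43.165735
inv(α') = inv(16.551°) + 2·(-0.405-0.379)·tan α/(58+55) = 0.00418880  ⇒  α' = 13.22534°
a' = a·cos α / cos α' = 86.7275·cos 16.551°/cos 13.22534° = 85.399048
action lengths: √(r_a1²−r_b1²) = 15.586965, √(r_a2²−r_b2²) = 15.032851
base pitch p_b = π·m·cos α = 4.622538
CR = (15.586965 + 15.032851 − 85.399048·sin 13.22534°)/4.622538 = 2.397407
contact ratio ≈ 2.3974

2.3974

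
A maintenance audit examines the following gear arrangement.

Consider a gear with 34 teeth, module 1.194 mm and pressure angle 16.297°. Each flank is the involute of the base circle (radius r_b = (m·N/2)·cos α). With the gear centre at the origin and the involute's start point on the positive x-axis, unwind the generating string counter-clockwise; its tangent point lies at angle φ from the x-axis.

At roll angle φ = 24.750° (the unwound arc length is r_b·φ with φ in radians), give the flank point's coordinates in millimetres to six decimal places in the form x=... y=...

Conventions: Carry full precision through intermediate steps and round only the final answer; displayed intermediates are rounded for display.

x=21.216191 y=0.513753

recognized (one wheel, involute flank): single-mesh tooth geometry, m = 1.194, N = 34
pitch radius r_p = m·N/2 = 1.194·34/2 = 20.298000
base radius r_b = r_p·cos α = 20.298000·cos 16.297° = 19.482426
roll angle φ = 24.750° = 0.43196899 rad
x = r_b·(cos φ + φ·sin φ) = 21.216191
y = r_b·(sin φ − φ·cos φ) = 0.513753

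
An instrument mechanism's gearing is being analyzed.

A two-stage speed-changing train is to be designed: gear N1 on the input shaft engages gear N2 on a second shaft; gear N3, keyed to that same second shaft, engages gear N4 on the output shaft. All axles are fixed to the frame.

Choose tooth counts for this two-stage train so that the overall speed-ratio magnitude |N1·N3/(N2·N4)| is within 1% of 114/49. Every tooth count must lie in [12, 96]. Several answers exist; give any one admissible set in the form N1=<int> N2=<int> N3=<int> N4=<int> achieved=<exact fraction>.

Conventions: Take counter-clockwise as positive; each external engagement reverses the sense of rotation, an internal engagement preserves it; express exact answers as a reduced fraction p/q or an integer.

class = fixed-axis compound train [2-stage, 114/49 wanted]
target = 114/49 in lowest terms: an exact hit needs N1·N3 = k·114 and N2·N4 = k·49 for one integer k, every count in [12, 96]; additionally prefer no 1:1 stage (N1 ≠ N2, N3 ≠ N4)
k = 1…3: no 1:1-free in-range split of k·114 and k·49 into factor pairs; take k = 4
k = 4: N1·N3 = 456 = 12·38, N2·N4 = 196 = 14·14
achieved = 12·38/(14·14) = 114/49; |achieved − target| = 0 ≤ 57/2450 ✓

N1=12 N2=14 N3=38 N4=14 achieved=114/49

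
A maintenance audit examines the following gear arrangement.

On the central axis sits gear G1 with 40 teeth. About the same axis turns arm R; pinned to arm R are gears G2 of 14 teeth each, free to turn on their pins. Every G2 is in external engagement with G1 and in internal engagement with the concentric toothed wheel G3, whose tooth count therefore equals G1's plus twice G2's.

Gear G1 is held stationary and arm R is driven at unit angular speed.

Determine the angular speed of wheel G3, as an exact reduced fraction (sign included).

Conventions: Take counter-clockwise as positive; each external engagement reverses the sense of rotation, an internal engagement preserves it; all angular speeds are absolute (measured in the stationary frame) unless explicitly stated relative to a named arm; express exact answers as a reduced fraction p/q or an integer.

27/17

topology: planetary set — G1 40T / G2 14T / G3 68T, arm = carrier (Willis)
ring teeth: 40 + 2·14 = 68
40(ω_sun−ω_arm) = −68(ω_ring−ω_arm),  ω_sun = 0, ω_arm = 1
ω_ring = 1 − (40/68)(0−1) = 27/17
exact speed ratio = 27/17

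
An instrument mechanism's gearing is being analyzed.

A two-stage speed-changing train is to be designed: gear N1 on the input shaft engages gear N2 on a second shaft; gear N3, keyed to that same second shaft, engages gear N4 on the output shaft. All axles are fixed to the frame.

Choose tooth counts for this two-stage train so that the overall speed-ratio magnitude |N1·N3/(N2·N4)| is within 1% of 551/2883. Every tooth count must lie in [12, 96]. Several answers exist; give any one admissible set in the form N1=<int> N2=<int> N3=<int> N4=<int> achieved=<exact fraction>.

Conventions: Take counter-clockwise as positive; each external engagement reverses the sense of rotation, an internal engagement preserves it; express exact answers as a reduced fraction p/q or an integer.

N1=19 N2=31 N3=29 N4=93 achieved=551/2883

topology: fixed-axis compound train — 2 stages, target 551/2883
target = 551/2883 in lowest terms: an exact hit needs N1·N3 = k·551 and N2·N4 = k·2883 for one integer k, every count in [12, 96]; additionally prefer no 1:1 stage (N1 ≠ N2, N3 ≠ N4)
k = 1: N1·N3 = 551 = 19·29, N2·N4 = 2883 = 31·93
achieved = 19·29/(31·93) = 551/2883; |achieved − target| = 0 ≤ 551/288300 ✓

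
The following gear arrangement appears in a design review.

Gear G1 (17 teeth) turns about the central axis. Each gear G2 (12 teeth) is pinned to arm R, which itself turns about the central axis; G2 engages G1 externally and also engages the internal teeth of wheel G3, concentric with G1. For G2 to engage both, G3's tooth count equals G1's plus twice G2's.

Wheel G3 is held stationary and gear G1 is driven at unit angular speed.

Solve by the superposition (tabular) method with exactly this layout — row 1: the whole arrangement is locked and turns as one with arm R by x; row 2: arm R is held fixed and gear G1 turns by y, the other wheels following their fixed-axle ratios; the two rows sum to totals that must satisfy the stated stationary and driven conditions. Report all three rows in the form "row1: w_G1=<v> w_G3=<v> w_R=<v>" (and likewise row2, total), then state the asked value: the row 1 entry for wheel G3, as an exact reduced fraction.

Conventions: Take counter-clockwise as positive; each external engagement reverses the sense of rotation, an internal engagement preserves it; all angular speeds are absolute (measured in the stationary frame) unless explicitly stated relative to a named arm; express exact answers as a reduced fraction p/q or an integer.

row1: w_G1=17/58 w_G3=17/58 w_R=17/58
row2: w_G1=41/58 w_G3=-17/58 w_R=0
total: w_G1=1 w_G3=0 w_R=17/58
asked value: 17/58

topology: planetary set — G1 17T / G2 12T / G3 41T, arm = carrier (Willis)
row 1 — lock + rotate with arm: ω_sun = ω_ring = ω_arm = x
row 2 — arm fixed, fixed-axis ratios: sun y, ring −(17/41)·y, arm 0
boundary: total ω_ring = x − (17/41)·y = 0 and total ω_sun = x + y = 1  ⇒  y = 41/58, x = 17/58
row 2 ring = −(17/41)·41/58 = -17/58
totals (row 1 + row 2): sun 17/58 + 41/58 = 1, ring 17/58 + (-17/58) = 0, arm 17/58 + 0 = 17/58
asked cell (row1, ring) = 17/58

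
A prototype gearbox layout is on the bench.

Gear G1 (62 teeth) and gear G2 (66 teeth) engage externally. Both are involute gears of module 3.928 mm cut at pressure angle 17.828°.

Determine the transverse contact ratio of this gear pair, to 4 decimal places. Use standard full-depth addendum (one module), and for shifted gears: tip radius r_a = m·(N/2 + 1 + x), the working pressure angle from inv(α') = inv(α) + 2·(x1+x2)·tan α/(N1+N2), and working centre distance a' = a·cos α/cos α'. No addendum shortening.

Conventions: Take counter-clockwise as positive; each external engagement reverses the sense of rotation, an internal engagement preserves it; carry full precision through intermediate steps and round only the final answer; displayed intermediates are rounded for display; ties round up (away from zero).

1.9330

recognized (one external pair, fixed centres): single-mesh tooth geometry, m = 3.928, N1 = 62, N2 = 66
base radii: r_b1 = 115.920687, r_b2 = 123.399441
tip radii: r_a1 = 125.696000, r_a2 = 133.552000
no profile shift: α' = α, a' = a
action lengths: √(r_a1²−r_b1²) = 48.599164, √(r_a2²−r_b2²) = 51.075578
base pitch p_b = π·m·cos α = 11.747599
CR = (48.599164 + 51.075578 − 251.392000·sin 17.82800°)/11.747599 = 1.933027
contact ratio ≈ 1.9330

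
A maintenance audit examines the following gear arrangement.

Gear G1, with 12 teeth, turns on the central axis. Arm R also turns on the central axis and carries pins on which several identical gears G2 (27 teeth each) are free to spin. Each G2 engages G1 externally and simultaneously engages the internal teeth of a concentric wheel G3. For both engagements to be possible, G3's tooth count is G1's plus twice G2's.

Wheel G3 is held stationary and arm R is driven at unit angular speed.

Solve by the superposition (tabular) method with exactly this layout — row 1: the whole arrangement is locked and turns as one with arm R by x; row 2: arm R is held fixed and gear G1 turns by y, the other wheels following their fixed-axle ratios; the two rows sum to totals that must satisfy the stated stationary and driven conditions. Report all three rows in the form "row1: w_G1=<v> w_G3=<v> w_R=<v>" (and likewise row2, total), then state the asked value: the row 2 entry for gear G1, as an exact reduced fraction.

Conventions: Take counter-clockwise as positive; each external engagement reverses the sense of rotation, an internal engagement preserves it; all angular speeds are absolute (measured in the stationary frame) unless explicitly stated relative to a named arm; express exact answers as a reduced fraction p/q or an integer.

planetary set (12T centre, 27T on arm, 66T internal) — Willis relation
row 1: whole set turns with the arm by x
row 2: sun turns y, ring = −(12/66)·y, arm 0
boundary: total ω_ring = x − (12/66)·y = 0 and total ω_arm = x = 1  ⇒  y = 11/2, x = 1
row 2 ring = −(12/66)·11/2 = -1
totals (row 1 + row 2): sun 1 + 11/2 = 13/2, ring 1 + (-1) = 0, arm 1 + 0 = 1
asked cell (row2, sun) = 11/2

row1: w_G1=1 w_G3=1 w_R=1
row2: w_G1=11/2 w_G3=-1 w_R=0
total: w_G1=13/2 w_G3=0 w_R=1
asked value: 11/2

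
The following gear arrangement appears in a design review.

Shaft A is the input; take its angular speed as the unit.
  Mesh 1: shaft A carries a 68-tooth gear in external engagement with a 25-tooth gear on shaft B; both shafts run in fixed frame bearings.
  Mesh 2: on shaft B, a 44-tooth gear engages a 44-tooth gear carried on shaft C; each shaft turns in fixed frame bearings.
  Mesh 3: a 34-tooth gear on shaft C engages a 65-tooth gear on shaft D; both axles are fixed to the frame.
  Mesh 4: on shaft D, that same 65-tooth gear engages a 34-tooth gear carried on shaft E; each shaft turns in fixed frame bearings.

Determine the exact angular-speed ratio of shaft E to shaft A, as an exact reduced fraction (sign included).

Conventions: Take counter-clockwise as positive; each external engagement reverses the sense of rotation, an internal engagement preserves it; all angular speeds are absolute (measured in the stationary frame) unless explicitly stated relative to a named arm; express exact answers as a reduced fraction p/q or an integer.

68/25

class = fixed-axis compound train [4 meshes; 4 ratios multiply, 4 sense flips]
mesh 1 [68T→25T]: running ratio 68/25, sense −
mesh 2 [44T→44T]: running ratio 68/25, sense +
mesh 3 [34T→65T]: running ratio 2312/1625, sense −
mesh 4 [65T→34T]: running ratio 68/25, sense +
ω_out/ω_in = 68/25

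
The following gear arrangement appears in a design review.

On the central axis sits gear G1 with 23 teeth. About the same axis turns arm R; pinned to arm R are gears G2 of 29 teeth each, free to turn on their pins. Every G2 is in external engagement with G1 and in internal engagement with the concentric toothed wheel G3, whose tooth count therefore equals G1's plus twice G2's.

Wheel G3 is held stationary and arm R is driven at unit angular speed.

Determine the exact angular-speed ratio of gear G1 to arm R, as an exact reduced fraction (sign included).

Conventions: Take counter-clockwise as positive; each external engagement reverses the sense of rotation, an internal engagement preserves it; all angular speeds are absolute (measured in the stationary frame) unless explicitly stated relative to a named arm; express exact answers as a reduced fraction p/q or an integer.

class = planetary set [G3 = 23+2·29 = 81; Willis about the carrier]
ring teeth: 23 + 2·29 = 81
23(ω_sun−ω_arm) = −81(ω_ring−ω_arm),  ω_ring = 0, ω_arm = 1
ω_sun = 1 − (81/23)(0−1) = 104/23
ω_out/ω_in = 104/23

104/23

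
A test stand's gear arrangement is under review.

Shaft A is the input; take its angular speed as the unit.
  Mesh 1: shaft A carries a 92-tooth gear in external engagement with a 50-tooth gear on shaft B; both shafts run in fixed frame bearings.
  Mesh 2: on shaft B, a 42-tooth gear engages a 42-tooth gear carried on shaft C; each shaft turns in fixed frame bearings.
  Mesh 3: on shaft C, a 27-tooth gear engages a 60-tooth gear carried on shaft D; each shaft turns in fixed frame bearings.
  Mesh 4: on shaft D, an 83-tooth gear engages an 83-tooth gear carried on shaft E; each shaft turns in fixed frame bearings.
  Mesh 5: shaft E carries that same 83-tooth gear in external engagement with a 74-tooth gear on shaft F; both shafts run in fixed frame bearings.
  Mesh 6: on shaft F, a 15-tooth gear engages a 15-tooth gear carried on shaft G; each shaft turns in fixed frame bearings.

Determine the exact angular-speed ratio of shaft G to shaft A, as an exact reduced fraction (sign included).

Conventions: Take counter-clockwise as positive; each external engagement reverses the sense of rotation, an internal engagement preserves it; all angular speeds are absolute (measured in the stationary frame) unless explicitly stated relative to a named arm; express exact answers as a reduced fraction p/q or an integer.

class = fixed-axis compound train [6 meshes; 6 ratios multiply, 6 sense flips]
mesh 1 [92T→50T]: running ratio 46/25, sense −
mesh 2 [42T→42T]: running ratio 46/25, sense +
mesh 3 [27T→60T]: running ratio 207/250, sense −
mesh 4 [83T→83T]: running ratio 207/250, sense +
mesh 5 [83T→74T]: running ratio 17181/18500, sense −
mesh 6 [15T→15T]: running ratio 17181/18500, sense +
ω_out/ω_in = 17181/18500

17181/18500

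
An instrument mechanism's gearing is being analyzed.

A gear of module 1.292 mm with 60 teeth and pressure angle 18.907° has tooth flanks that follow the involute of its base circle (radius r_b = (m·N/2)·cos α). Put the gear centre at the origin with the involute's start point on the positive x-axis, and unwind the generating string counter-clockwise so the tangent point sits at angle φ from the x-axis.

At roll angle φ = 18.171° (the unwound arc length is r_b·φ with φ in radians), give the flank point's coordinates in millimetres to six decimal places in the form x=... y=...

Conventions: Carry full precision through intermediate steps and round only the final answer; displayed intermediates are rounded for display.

x=38.466697 y=0.385984

single-mesh involute tooth geometry (60T wheel at module 1.292)
pitch radius r_p = m·N/2 = 1.292·60/2 = 38.760000
base radius r_b = r_p·cos α = 38.760000·cos 18.907° = 36.668734
roll angle φ = 18.171° = 0.31714378 rad
x = r_b·(cos φ + φ·sin φ) = 38.466697
y = r_b·(sin φ − φ·cos φ) = 0.385984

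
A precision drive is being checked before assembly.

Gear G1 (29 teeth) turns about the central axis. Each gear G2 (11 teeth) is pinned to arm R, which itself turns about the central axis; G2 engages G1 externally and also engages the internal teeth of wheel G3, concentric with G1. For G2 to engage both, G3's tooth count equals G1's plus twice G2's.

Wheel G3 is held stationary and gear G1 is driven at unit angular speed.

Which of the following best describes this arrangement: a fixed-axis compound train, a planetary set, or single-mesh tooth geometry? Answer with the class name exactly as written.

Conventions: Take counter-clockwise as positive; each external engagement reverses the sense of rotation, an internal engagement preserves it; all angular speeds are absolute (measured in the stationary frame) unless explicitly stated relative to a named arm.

topology: planetary set — G1 29T / G2 11T / G3 51T, arm = carrier (Willis)
classification: planetary set

planetary set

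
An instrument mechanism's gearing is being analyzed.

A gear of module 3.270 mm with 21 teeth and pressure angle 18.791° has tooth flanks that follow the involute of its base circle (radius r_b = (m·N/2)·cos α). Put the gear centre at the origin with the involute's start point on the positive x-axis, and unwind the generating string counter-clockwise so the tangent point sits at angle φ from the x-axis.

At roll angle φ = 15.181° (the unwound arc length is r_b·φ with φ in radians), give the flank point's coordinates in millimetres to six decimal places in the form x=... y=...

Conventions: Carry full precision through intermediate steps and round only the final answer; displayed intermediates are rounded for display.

x=33.625965 y=0.200129

single-mesh involute tooth geometry (21T wheel at module 3.270)
pitch radius r_p = m·N/2 = 3.270·21/2 = 34.335000
base radius r_b = r_p·cos α = 34.335000·cos 18.791° = 32.504940
roll angle φ = 15.181° = 0.26495843 rad
x = r_b·(cos φ + φ·sin φ) = 33.625965
y = r_b·(sin φ − φ·cos φ) = 0.200129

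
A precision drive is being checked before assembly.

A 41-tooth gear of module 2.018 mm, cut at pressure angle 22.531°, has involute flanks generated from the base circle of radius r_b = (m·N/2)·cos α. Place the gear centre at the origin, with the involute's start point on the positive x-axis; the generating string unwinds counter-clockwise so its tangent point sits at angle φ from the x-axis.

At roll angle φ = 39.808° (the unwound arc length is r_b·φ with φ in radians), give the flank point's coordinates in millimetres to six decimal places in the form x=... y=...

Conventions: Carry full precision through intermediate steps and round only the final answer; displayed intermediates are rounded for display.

class = single-mesh tooth geometry [base-circle involute, m = 2.018, 41T]
pitch radius r_p = m·N/2 = 2.018·41/2 = 41.369000
base radius r_b = r_p·cos α = 41.369000·cos 22.531° = 38.211401
roll angle φ = 39.808° = 0.69478067 rad
x = r_b·(cos φ + φ·sin φ) = 46.350602
y = r_b·(sin φ − φ·cos φ) = 4.069152

x=46.350602 y=4.069152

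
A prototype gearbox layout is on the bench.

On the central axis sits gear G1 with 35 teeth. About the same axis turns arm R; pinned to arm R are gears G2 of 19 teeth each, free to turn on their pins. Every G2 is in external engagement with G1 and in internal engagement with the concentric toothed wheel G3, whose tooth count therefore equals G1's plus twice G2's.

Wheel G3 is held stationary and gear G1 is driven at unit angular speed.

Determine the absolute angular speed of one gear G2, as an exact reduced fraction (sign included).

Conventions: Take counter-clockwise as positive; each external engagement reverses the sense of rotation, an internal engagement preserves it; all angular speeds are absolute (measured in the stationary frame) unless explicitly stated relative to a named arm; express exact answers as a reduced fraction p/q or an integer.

topology: planetary set — G1 35T / G2 19T / G3 73T, arm = carrier (Willis)
ring teeth: 35 + 2·19 = 73
35(ω_sun−ω_arm) = −73(ω_ring−ω_arm),  ω_ring = 0, ω_sun = 1
35(1−ω_arm) = −73(0−ω_arm)  ⇒  108·ω_arm = 35  ⇒  ω_arm = 35/108
sun–planet mesh: 35·(1−35/108) = −19·(ω_p−ω_arm)  ⇒  ω_p−ω_arm = -2555/2052
ω_p = 35/108 − 2555/2052 = -35/38
exact speed ratio = -35/38

-35/38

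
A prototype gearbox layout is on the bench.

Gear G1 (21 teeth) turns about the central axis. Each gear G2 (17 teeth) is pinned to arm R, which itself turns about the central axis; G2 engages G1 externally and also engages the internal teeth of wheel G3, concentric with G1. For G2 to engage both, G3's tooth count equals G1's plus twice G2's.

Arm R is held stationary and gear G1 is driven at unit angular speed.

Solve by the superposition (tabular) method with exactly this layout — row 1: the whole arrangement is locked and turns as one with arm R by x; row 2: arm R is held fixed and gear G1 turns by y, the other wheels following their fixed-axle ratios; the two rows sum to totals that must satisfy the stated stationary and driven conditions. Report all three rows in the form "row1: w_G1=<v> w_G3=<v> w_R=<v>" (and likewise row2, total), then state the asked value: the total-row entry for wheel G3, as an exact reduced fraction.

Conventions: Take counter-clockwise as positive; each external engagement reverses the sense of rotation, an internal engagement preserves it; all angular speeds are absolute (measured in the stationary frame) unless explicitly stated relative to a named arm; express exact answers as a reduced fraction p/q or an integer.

recognized (axles ride arm R): planetary set, 21/17/55 teeth
row 1 — lock + rotate with arm: ω_sun = ω_ring = ω_arm = x
row 2 — arm fixed, fixed-axis ratios: sun y, ring −(21/55)·y, arm 0
boundary: total ω_arm = x = 0 and total ω_sun = x + y = 1  ⇒  y = 1, x = 0
row 2 ring = −(21/55)·1 = -21/55
totals (row 1 + row 2): sun 0 + 1 = 1, ring 0 + (-21/55) = -21/55, arm 0 + 0 = 0
asked cell (total, ring) = -21/55

row1: w_G1=0 w_G3=0 w_R=0
row2: w_G1=1 w_G3=-21/55 w_R=0
total: w_G1=1 w_G3=-21/55 w_R=0
asked value: -21/55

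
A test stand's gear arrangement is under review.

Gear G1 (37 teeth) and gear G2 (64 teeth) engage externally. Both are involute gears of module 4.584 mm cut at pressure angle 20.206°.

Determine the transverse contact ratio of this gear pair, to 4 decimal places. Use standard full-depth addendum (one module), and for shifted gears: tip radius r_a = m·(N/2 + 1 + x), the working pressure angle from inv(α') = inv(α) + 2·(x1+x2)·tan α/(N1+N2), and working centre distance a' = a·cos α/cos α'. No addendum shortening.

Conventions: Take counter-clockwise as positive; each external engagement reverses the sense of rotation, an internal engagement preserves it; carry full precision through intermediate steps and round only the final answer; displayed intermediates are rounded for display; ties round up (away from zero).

1.7355

recognized (one external pair, fixed centres): single-mesh tooth geometry, m = 4.584, N1 = 37, N2 = 64
base radii: r_b1 = 79.584895, r_b2 = 137.660360
tip radii: r_a1 = 89.388000, r_a2 = 151.272000
no profile shift: α' = α, a' = a
action lengths: √(r_a1²−r_b1²) = 40.699619, √(r_a2²−r_b2²) = 62.712386
base pitch p_b = π·m·cos α = 13.514774
CR = (40.699619 + 62.712386 − 231.492000·sin 20.20600°)/13.514774 = 1.735544
contact ratio ≈ 1.7355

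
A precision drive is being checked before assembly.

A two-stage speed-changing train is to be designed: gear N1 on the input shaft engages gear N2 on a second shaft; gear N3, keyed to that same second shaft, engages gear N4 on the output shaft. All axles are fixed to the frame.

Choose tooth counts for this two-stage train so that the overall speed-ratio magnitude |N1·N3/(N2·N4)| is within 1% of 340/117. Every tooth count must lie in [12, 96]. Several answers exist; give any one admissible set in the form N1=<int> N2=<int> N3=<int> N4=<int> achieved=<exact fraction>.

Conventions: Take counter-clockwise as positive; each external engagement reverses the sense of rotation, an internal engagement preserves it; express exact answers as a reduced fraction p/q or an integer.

N1=17 N2=13 N3=40 N4=18 achieved=340/117

2-stage fixed-axis compound train for ratio 340/117
target = 340/117 in lowest terms: an exact hit needs N1·N3 = k·340 and N2·N4 = k·117 for one integer k, every count in [12, 96]; additionally prefer no 1:1 stage (N1 ≠ N2, N3 ≠ N4)
k = 1: no 1:1-free in-range split of k·340 and k·117 into factor pairs; take k = 2
k = 2: N1·N3 = 680 = 17·40, N2·N4 = 234 = 13·18
achieved = 17·40/(13·18) = 340/117; |achieved − target| = 0 ≤ 17/585 ✓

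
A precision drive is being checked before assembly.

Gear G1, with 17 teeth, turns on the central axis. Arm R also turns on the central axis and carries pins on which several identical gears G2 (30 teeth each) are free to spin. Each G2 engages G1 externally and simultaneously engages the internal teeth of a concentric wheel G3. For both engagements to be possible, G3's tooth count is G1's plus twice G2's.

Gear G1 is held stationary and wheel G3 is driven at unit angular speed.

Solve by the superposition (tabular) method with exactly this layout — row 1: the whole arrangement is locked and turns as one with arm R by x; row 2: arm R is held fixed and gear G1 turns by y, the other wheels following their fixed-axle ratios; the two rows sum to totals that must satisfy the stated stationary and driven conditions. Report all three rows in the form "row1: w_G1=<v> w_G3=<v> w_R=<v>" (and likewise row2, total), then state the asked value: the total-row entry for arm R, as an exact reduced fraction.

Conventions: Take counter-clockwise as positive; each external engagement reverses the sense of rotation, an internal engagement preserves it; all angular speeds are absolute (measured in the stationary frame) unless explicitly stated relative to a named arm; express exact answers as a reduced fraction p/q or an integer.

planetary set (17T centre, 30T on arm, 77T internal) — Willis relation
superposition row 1 [locked train]: every member turns x
row 2 — arm fixed, fixed-axis ratios: sun y, ring −(17/77)·y, arm 0
boundary: total ω_sun = x + y = 0 and total ω_ring = x − (17/77)·y = 1  ⇒  y = -77/94, x = 77/94
row 2 ring = −(17/77)·(-77/94) = 17/94
totals (row 1 + row 2): sun 77/94 + (-77/94) = 0, ring 77/94 + 17/94 = 1, arm 77/94 + 0 = 77/94
asked cell (total, arm) = 77/94

row1: w_G1=77/94 w_G3=77/94 w_R=77/94
row2: w_G1=-77/94 w_G3=17/94 w_R=0
total: w_G1=0 w_G3=1 w_R=77/94
asked value: 77/94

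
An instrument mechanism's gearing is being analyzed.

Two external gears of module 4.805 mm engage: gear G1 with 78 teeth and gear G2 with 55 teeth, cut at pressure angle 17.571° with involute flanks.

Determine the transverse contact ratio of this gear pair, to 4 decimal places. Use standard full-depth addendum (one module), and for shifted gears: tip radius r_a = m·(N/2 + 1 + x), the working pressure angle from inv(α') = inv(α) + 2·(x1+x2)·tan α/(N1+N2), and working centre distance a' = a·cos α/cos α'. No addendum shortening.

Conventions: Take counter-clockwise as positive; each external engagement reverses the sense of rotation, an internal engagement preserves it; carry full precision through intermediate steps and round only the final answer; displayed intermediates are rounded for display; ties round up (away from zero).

1.9543

single-mesh involute tooth geometry (78T engaging 55T at module 4.805)
base radii: r_b1 = 178.651822, r_b2 = 125.972438
tip radii: r_a1 = 192.200000, r_a2 = 136.942500
no profile shift: α' = α, a' = a
action lengths: √(r_a1²−r_b1²) = 70.882766, √(r_a2²−r_b2²) = 53.704684
base pitch p_b = π·m·cos α = 14.391058
CR = (70.882766 + 53.704684 − 319.532500·sin 17.57100°)/14.391058 = 1.954312
contact ratio ≈ 1.9543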